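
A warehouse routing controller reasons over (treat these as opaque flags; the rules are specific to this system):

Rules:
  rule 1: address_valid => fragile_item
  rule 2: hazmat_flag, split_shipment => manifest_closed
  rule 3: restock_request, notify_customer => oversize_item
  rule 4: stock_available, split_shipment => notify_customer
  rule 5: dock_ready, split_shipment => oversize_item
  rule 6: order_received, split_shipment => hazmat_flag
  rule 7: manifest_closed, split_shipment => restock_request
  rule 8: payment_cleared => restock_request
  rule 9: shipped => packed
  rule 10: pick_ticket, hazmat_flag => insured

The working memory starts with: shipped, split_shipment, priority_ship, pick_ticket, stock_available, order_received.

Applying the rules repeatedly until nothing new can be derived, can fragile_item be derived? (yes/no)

Round 1: rule 4 [stock_available, split_shipment => notify_customer]; rule 6 [order_received, split_shipment => hazmat_flag]; rule 9 [shipped => packed]. New: notify_customer, hazmat_flag, packed.
Round 2: rule 2 [hazmat_flag, split_shipment => manifest_closed]; rule 10 [pick_ticket, hazmat_flag => insured]. New: manifest_closed, insured.
Round 3: rule 7 [manifest_closed, split_shipment => restock_request]. New: restock_request.
Round 4: rule 3 [restock_request, notify_customer => oversize_item]. New: oversize_item.
Fixed point reached. fragile_item is concluded only by rule 1; rule 1 needs address_valid (never derived).

no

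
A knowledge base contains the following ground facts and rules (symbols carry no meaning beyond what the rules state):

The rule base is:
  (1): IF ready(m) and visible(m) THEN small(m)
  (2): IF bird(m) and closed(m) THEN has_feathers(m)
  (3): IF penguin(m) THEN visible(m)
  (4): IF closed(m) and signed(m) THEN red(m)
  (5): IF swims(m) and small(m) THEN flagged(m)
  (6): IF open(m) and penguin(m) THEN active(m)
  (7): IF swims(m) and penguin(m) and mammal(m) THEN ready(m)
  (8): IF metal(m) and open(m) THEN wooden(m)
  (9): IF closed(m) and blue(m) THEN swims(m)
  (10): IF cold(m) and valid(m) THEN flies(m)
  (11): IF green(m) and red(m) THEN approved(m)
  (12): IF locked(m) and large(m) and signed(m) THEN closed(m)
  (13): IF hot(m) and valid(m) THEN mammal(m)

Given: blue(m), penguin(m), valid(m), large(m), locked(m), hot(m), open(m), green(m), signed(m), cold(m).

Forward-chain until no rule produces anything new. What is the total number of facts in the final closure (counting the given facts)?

Round 1 — (3), (6), (10), (12), (13), derive visible(m), active(m), flies(m), closed(m), mammal(m).
Round 2 — (4), (9), derive red(m), swims(m).
Round 3 — (7), (11), derive ready(m), approved(m).
Round 4 — (1), derive small(m).
Round 5 — (5), derive flagged(m).
Closure: {active(m), approved(m), blue(m), closed(m), cold(m), flagged(m), flies(m), green(m), hot(m), large(m), locked(m), mammal(m), open(m), penguin(m), ready(m), red(m), signed(m), small(m), swims(m), valid(m), visible(m)} — 21 facts.

21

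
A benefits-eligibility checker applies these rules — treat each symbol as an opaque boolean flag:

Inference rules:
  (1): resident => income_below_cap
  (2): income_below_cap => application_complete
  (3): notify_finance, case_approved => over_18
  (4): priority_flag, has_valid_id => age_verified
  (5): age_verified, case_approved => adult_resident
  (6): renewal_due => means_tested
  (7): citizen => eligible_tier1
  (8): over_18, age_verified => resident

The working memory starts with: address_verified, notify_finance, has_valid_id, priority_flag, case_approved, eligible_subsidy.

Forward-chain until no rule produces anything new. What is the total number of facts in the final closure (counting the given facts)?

12

Round 1: (3) [notify_finance, case_approved => over_18]; (4) [priority_flag, has_valid_id => age_verified]. Adds over_18, age_verified.
Round 2: (5) [age_verified, case_approved => adult_resident]; (8) [over_18, age_verified => resident]. Adds adult_resident, resident.
Round 3: (1) [resident => income_below_cap]. Adds income_below_cap.
Round 4: (2) [income_below_cap => application_complete]. Adds application_complete.
Closure: {address_verified, adult_resident, age_verified, application_complete, case_approved, eligible_subsidy, has_valid_id, income_below_cap, notify_finance, over_18, priority_flag, resident} — 12 facts.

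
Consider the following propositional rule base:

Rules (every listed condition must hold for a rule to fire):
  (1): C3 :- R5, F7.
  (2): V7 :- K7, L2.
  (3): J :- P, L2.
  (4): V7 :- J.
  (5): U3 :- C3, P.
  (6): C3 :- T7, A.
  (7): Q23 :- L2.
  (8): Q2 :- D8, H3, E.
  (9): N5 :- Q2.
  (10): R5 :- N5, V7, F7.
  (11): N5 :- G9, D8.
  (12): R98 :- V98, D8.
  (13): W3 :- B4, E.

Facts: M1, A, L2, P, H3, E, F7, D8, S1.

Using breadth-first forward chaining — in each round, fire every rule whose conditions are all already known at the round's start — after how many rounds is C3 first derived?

Round 1 fires (3), (7), (8), giving J, Q23, Q2.
Round 2 fires (4), (9), giving V7, N5.
Round 3 fires (10), giving R5.
Round 4 fires (1), giving C3.
C3 first appears in round 4.

4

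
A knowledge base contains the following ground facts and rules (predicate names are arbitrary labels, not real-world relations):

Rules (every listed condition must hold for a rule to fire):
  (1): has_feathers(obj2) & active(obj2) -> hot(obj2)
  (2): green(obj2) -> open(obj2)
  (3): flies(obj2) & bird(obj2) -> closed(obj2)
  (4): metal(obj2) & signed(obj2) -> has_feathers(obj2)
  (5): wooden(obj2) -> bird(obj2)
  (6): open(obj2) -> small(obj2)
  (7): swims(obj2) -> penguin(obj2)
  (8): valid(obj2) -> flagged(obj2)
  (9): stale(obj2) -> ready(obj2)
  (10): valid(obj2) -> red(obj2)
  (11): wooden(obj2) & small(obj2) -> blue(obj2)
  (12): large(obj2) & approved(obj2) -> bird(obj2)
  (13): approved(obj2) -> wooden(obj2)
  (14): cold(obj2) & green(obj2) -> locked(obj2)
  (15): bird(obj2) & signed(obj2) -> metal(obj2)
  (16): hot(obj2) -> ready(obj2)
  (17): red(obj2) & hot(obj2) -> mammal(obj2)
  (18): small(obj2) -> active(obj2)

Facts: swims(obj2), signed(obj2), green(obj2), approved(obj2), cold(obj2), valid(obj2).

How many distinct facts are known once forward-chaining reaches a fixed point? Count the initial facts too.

Round 1: (2) [green(obj2) -> open(obj2)]; (7) [swims(obj2) -> penguin(obj2)]; (8) [valid(obj2) -> flagged(obj2)]; (10) [valid(obj2) -> red(obj2)]; (13) [approved(obj2) -> wooden(obj2)]; (14) [cold(obj2) & green(obj2) -> locked(obj2)]. Adds open(obj2), penguin(obj2), flagged(obj2), red(obj2), wooden(obj2), locked(obj2).
Round 2: (5) [wooden(obj2) -> bird(obj2)]; (6) [open(obj2) -> small(obj2)]. Adds bird(obj2), small(obj2).
Round 3: (11) [wooden(obj2) & small(obj2) -> blue(obj2)]; (15) [bird(obj2) & signed(obj2) -> metal(obj2)]; (18) [small(obj2) -> active(obj2)]. Adds blue(obj2), metal(obj2), active(obj2).
Round 4: (4) [metal(obj2) & signed(obj2) -> has_feathers(obj2)]. Adds has_feathers(obj2).
Round 5: (1) [has_feathers(obj2) & active(obj2) -> hot(obj2)]. Adds hot(obj2).
Round 6: (16) [hot(obj2) -> ready(obj2)]; (17) [red(obj2) & hot(obj2) -> mammal(obj2)]. Adds ready(obj2), mammal(obj2).
Closure: {active(obj2), approved(obj2), bird(obj2), blue(obj2), cold(obj2), flagged(obj2), green(obj2), has_feathers(obj2), hot(obj2), locked(obj2), mammal(obj2), metal(obj2), open(obj2), penguin(obj2), ready(obj2), red(obj2), signed(obj2), small(obj2), swims(obj2), valid(obj2), wooden(obj2)} — 21 facts.

21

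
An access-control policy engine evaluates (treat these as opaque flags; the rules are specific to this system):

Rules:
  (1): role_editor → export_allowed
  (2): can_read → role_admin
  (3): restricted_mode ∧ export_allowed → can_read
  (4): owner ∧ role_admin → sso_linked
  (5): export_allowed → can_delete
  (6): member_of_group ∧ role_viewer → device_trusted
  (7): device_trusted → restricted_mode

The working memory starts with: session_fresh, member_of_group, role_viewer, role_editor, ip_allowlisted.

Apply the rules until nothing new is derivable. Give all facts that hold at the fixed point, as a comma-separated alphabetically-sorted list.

Round 1: (1) [role_editor → export_allowed]; (6) [member_of_group ∧ role_viewer → device_trusted]. New: export_allowed, device_trusted.
Round 2: (5) [export_allowed → can_delete]; (7) [device_trusted → restricted_mode]. New: can_delete, restricted_mode.
Round 3: (3) [restricted_mode ∧ export_allowed → can_read]. New: can_read.
Round 4: (2) [can_read → role_admin]. New: role_admin.

can_delete, can_read, device_trusted, export_allowed, ip_allowlisted, member_of_group, restricted_mode, role_admin, role_editor, role_viewer, session_fresh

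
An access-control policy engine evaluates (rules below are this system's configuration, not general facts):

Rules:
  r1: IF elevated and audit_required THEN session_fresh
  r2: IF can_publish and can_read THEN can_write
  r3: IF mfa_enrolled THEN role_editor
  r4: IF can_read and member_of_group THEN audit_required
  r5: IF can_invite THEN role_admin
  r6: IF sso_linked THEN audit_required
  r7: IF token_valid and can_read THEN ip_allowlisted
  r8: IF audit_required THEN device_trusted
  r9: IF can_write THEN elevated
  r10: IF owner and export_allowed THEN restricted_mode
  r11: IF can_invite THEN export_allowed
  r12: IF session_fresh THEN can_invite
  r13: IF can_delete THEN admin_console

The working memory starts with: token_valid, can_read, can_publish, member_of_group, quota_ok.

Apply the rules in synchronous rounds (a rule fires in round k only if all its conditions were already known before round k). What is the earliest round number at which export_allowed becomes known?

Round 1: r2 [IF can_publish and can_read THEN can_write]; r4 [IF can_read and member_of_group THEN audit_required]; r7 [IF token_valid and can_read THEN ip_allowlisted]. Adds can_write, audit_required, ip_allowlisted.
Round 2: r8 [IF audit_required THEN device_trusted]; r9 [IF can_write THEN elevated]. Adds device_trusted, elevated.
Round 3: r1 [IF elevated and audit_required THEN session_fresh]. Adds session_fresh.
Round 4: r12 [IF session_fresh THEN can_invite]. Adds can_invite.
Round 5: r5 [IF can_invite THEN role_admin]; r11 [IF can_invite THEN export_allowed]. Adds role_admin, export_allowed.
export_allowed first appears in round 5.

5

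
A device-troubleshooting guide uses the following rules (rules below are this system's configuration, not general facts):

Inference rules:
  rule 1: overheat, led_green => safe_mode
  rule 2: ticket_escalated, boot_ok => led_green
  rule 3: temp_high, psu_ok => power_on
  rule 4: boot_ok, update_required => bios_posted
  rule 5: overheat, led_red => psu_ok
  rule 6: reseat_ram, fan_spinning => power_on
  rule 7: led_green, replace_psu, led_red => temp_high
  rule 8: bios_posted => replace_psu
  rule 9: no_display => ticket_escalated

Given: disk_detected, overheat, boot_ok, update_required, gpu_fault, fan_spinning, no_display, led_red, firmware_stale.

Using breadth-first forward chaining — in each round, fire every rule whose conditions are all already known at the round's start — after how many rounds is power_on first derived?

4

Round 1 fires rule 4, rule 5, rule 9, giving bios_posted, psu_ok, ticket_escalated.
Round 2 fires rule 2, rule 8, giving led_green, replace_psu.
Round 3 fires rule 1, rule 7, giving safe_mode, temp_high.
Round 4 fires rule 3, giving power_on.
power_on first appears in round 4.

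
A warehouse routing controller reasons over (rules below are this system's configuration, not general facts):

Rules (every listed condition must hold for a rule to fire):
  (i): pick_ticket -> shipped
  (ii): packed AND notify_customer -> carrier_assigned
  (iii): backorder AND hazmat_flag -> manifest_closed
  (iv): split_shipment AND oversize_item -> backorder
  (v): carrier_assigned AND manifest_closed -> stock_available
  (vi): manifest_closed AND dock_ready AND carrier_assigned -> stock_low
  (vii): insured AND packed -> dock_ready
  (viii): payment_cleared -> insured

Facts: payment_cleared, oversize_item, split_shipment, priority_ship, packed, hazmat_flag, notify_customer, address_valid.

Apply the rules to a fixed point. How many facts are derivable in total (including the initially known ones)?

Round 1 fires (ii), (iv), (viii), giving carrier_assigned, backorder, insured.
Round 2 fires (iii), (vii), giving manifest_closed, dock_ready.
Round 3 fires (v), (vi), giving stock_available, stock_low.
Closure: {address_valid, backorder, carrier_assigned, dock_ready, hazmat_flag, insured, manifest_closed, notify_customer, oversize_item, packed, payment_cleared, priority_ship, split_shipment, stock_available, stock_low} — 15 facts.

15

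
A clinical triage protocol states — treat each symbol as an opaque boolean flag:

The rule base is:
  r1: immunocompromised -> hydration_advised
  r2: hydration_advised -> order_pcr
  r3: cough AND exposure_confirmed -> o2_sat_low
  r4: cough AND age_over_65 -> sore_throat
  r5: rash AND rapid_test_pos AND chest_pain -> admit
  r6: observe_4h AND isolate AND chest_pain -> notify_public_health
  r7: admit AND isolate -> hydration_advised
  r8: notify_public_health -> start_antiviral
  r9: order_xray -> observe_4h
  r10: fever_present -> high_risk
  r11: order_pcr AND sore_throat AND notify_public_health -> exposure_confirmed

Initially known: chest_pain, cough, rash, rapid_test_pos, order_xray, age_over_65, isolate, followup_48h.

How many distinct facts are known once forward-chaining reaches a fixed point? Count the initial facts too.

17

[1] r4 [cough AND age_over_65 -> sore_throat]; r5 [rash AND rapid_test_pos AND chest_pain -> admit]; r9 [order_xray -> observe_4h]. ⇒ new: sore_throat, admit, observe_4h.
[2] r6 [observe_4h AND isolate AND chest_pain -> notify_public_health]; r7 [admit AND isolate -> hydration_advised]. ⇒ new: notify_public_health, hydration_advised.
[3] r2 [hydration_advised -> order_pcr]; r8 [notify_public_health -> start_antiviral]. ⇒ new: order_pcr, start_antiviral.
[4] r11 [order_pcr AND sore_throat AND notify_public_health -> exposure_confirmed]. ⇒ new: exposure_confirmed.
[5] r3 [cough AND exposure_confirmed -> o2_sat_low]. ⇒ new: o2_sat_low.
Closure: {admit, age_over_65, chest_pain, cough, exposure_confirmed, followup_48h, hydration_advised, isolate, notify_public_health, o2_sat_low, observe_4h, order_pcr, order_xray, rapid_test_pos, rash, sore_throat, start_antiviral} — 17 facts.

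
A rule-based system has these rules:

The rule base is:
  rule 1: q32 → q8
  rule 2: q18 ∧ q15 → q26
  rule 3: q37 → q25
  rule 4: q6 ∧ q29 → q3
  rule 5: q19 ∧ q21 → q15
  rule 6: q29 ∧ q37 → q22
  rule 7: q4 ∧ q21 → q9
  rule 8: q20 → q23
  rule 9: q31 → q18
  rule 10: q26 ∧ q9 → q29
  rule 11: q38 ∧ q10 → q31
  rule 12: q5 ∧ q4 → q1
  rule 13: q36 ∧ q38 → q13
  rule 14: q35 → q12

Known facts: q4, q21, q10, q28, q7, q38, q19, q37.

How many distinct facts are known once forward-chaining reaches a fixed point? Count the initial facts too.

Round 1 fires rule 3, rule 5, rule 7, rule 11, giving q25, q15, q9, q31.
Round 2 fires rule 9, giving q18.
Round 3 fires rule 2, giving q26.
Round 4 fires rule 10, giving q29.
Round 5 fires rule 6, giving q22.
Closure: {q10, q15, q18, q19, q21, q22, q25, q26, q28, q29, q31, q37, q38, q4, q7, q9} — 16 facts.

16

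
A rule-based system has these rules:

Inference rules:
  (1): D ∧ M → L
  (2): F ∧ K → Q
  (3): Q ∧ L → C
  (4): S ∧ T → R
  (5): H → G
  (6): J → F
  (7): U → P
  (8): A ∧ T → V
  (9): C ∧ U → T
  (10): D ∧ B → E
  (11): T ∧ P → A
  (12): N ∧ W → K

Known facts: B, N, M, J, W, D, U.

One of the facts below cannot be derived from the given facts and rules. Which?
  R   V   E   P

Round 1: (1) [D ∧ M → L]; (6) [J → F]; (7) [U → P]; (10) [D ∧ B → E]; (12) [N ∧ W → K]. Adds L, F, P, E, K.
Round 2: (2) [F ∧ K → Q]. Adds Q.
Round 3: (3) [Q ∧ L → C]. Adds C.
Round 4: (9) [C ∧ U → T]. Adds T.
Round 5: (11) [T ∧ P → A]. Adds A.
Round 6: (8) [A ∧ T → V]. Adds V.
Derived: P (round 1), E (round 1), V (round 6). R never appears in any round.

R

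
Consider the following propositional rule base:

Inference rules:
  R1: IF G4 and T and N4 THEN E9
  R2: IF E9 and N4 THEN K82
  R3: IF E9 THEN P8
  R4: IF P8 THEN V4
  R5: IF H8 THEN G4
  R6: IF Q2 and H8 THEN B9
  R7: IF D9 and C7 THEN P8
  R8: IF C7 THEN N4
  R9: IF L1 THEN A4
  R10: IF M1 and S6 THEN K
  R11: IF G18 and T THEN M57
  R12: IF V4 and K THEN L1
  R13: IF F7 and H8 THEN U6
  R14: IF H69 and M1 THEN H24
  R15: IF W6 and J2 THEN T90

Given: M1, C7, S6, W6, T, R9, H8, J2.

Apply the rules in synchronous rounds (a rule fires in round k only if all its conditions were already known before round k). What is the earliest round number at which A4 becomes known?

6

[1] R5 [IF H8 THEN G4]; R8 [IF C7 THEN N4]; R10 [IF M1 and S6 THEN K]; R15 [IF W6 and J2 THEN T90]. ⇒ new: G4, N4, K, T90.
[2] R1 [IF G4 and T and N4 THEN E9]. ⇒ new: E9.
[3] R2 [IF E9 and N4 THEN K82]; R3 [IF E9 THEN P8]. ⇒ new: K82, P8.
[4] R4 [IF P8 THEN V4]. ⇒ new: V4.
[5] R12 [IF V4 and K THEN L1]. ⇒ new: L1.
[6] R9 [IF L1 THEN A4]. ⇒ new: A4.
A4 first appears in round 6.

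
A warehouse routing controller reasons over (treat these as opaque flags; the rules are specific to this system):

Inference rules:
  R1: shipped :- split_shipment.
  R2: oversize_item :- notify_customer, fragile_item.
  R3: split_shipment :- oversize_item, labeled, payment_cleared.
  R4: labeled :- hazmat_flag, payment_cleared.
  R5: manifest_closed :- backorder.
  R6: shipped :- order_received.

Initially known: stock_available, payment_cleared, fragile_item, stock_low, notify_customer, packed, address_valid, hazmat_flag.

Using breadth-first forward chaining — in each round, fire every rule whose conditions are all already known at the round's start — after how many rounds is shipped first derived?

3

Round 1: R2 [oversize_item :- notify_customer, fragile_item.]; R4 [labeled :- hazmat_flag, payment_cleared.]. New: oversize_item, labeled.
Round 2: R3 [split_shipment :- oversize_item, labeled, payment_cleared.]. New: split_shipment.
Round 3: R1 [shipped :- split_shipment.]. New: shipped.
shipped first appears in round 3.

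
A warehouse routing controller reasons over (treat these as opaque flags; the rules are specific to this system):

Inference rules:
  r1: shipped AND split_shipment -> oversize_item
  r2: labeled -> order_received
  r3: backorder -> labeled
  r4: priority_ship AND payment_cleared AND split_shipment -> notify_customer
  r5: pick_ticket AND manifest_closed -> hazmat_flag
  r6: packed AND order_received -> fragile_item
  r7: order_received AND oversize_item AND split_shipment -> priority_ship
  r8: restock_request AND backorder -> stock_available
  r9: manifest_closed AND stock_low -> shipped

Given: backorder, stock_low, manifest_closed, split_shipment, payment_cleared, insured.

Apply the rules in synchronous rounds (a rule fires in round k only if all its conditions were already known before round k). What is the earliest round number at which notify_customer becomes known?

4

Round 1 — r3, r9, derive labeled, shipped.
Round 2 — r1, r2, derive oversize_item, order_received.
Round 3 — r7, derive priority_ship.
Round 4 — r4, derive notify_customer.
notify_customer first appears in round 4.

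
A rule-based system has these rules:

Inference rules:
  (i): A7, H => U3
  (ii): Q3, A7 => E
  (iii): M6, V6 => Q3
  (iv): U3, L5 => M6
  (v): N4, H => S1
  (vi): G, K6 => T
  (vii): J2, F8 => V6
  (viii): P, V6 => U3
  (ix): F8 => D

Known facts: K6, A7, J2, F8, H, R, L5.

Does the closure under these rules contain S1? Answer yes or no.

Round 1: (i) [A7, H => U3]; (vii) [J2, F8 => V6]; (ix) [F8 => D]. New: U3, V6, D.
Round 2: (iv) [U3, L5 => M6]. New: M6.
Round 3: (iii) [M6, V6 => Q3]. New: Q3.
Round 4: (ii) [Q3, A7 => E]. New: E.
Fixed point reached. S1 is concluded only by (v); (v) needs N4 (never derived).

no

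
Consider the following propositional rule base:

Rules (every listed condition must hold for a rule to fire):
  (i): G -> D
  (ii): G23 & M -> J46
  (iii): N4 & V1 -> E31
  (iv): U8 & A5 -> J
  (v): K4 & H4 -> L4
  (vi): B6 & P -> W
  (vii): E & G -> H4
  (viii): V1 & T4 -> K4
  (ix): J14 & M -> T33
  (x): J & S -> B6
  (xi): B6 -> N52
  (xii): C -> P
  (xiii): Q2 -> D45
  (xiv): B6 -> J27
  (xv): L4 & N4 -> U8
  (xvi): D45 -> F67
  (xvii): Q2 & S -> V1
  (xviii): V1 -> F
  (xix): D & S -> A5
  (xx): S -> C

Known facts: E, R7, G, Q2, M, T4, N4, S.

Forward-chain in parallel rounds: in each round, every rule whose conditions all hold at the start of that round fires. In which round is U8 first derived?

4

Round 1: (i) [G -> D]; (vii) [E & G -> H4]; (xiii) [Q2 -> D45]; (xvii) [Q2 & S -> V1]; (xx) [S -> C]. New: D, H4, D45, V1, C.
Round 2: (iii) [N4 & V1 -> E31]; (viii) [V1 & T4 -> K4]; (xii) [C -> P]; (xvi) [D45 -> F67]; (xviii) [V1 -> F]; (xix) [D & S -> A5]. New: E31, K4, P, F67, F, A5.
Round 3: (v) [K4 & H4 -> L4]. New: L4.
Round 4: (xv) [L4 & N4 -> U8]. New: U8.
U8 first appears in round 4.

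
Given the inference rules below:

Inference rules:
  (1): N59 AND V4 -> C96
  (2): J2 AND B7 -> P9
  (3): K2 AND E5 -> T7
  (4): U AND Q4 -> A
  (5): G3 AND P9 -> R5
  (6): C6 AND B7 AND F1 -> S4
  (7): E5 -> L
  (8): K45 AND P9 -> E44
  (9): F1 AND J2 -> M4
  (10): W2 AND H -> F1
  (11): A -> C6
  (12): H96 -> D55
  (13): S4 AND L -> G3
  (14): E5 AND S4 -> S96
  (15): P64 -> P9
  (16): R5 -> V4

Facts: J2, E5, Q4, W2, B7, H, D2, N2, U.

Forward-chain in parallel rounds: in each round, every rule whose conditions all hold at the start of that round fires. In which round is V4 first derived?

[1] (2) [J2 AND B7 -> P9]; (4) [U AND Q4 -> A]; (7) [E5 -> L]; (10) [W2 AND H -> F1]. ⇒ new: P9, A, L, F1.
[2] (9) [F1 AND J2 -> M4]; (11) [A -> C6]. ⇒ new: M4, C6.
[3] (6) [C6 AND B7 AND F1 -> S4]. ⇒ new: S4.
[4] (13) [S4 AND L -> G3]; (14) [E5 AND S4 -> S96]. ⇒ new: G3, S96.
[5] (5) [G3 AND P9 -> R5]. ⇒ new: R5.
[6] (16) [R5 -> V4]. ⇒ new: V4.
V4 first appears in round 6.

6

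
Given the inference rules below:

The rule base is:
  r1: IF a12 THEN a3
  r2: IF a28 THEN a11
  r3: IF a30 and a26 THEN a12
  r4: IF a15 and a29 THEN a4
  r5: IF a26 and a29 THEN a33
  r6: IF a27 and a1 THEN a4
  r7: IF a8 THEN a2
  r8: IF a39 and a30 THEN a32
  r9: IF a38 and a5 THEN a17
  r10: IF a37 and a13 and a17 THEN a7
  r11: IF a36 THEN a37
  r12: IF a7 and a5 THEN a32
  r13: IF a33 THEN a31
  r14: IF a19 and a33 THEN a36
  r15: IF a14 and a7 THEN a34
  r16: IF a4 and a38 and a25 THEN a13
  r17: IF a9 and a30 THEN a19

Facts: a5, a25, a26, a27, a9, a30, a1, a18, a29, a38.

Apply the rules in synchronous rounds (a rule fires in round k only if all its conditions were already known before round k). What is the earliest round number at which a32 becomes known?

Round 1: r3 [IF a30 and a26 THEN a12]; r5 [IF a26 and a29 THEN a33]; r6 [IF a27 and a1 THEN a4]; r9 [IF a38 and a5 THEN a17]; r17 [IF a9 and a30 THEN a19]. Adds a12, a33, a4, a17, a19.
Round 2: r1 [IF a12 THEN a3]; r13 [IF a33 THEN a31]; r14 [IF a19 and a33 THEN a36]; r16 [IF a4 and a38 and a25 THEN a13]. Adds a3, a31, a36, a13.
Round 3: r11 [IF a36 THEN a37]. Adds a37.
Round 4: r10 [IF a37 and a13 and a17 THEN a7]. Adds a7.
Round 5: r12 [IF a7 and a5 THEN a32]. Adds a32.
a32 first appears in round 5.

5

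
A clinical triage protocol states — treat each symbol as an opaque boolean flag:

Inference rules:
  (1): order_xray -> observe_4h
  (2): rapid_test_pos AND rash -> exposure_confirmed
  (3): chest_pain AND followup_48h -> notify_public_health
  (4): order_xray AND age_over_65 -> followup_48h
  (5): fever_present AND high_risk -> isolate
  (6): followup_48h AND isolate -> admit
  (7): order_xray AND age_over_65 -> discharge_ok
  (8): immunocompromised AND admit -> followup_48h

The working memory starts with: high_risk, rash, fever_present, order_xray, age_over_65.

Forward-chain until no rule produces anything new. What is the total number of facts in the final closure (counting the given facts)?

[1] (1) [order_xray -> observe_4h]; (4) [order_xray AND age_over_65 -> followup_48h]; (5) [fever_present AND high_risk -> isolate]; (7) [order_xray AND age_over_65 -> discharge_ok]. ⇒ new: observe_4h, followup_48h, isolate, discharge_ok.
[2] (6) [followup_48h AND isolate -> admit]. ⇒ new: admit.
Closure: {admit, age_over_65, discharge_ok, fever_present, followup_48h, high_risk, isolate, observe_4h, order_xray, rash} — 10 facts.

10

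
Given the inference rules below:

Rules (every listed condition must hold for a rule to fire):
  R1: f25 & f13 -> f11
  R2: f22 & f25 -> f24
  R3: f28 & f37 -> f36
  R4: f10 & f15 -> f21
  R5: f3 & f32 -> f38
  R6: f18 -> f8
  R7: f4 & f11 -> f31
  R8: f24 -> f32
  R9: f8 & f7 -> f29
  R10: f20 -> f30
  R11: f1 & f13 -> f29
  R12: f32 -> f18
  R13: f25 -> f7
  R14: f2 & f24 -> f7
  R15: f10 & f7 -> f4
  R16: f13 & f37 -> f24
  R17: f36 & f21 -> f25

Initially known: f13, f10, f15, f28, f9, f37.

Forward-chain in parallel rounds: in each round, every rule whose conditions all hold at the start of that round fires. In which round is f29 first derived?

5

Round 1: R3 [f28 & f37 -> f36]; R4 [f10 & f15 -> f21]; R16 [f13 & f37 -> f24]. New: f36, f21, f24.
Round 2: R8 [f24 -> f32]; R17 [f36 & f21 -> f25]. New: f32, f25.
Round 3: R1 [f25 & f13 -> f11]; R12 [f32 -> f18]; R13 [f25 -> f7]. New: f11, f18, f7.
Round 4: R6 [f18 -> f8]; R15 [f10 & f7 -> f4]. New: f8, f4.
Round 5: R7 [f4 & f11 -> f31]; R9 [f8 & f7 -> f29]. New: f31, f29.
f29 first appears in round 5.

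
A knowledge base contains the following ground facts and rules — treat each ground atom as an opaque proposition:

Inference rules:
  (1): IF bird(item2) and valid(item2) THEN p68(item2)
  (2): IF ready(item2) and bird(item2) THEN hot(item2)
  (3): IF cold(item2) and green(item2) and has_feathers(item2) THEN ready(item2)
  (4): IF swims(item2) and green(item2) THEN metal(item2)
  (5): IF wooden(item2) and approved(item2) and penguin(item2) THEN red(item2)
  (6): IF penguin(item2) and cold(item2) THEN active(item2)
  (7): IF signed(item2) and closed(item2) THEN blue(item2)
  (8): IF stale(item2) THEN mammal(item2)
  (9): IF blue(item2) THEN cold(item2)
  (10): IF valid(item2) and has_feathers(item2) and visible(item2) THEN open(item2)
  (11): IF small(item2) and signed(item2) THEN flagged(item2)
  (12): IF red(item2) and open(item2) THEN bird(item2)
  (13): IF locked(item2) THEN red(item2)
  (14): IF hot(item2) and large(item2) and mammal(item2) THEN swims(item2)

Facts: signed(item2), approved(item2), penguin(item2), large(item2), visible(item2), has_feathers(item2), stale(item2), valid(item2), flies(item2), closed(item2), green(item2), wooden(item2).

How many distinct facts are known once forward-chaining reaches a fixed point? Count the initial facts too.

Round 1: (5) [IF wooden(item2) and approved(item2) and penguin(item2) THEN red(item2)]; (7) [IF signed(item2) and closed(item2) THEN blue(item2)]; (8) [IF stale(item2) THEN mammal(item2)]; (10) [IF valid(item2) and has_feathers(item2) and visible(item2) THEN open(item2)]. New: red(item2), blue(item2), mammal(item2), open(item2).
Round 2: (9) [IF blue(item2) THEN cold(item2)]; (12) [IF red(item2) and open(item2) THEN bird(item2)]. New: cold(item2), bird(item2).
Round 3: (1) [IF bird(item2) and valid(item2) THEN p68(item2)]; (3) [IF cold(item2) and green(item2) and has_feathers(item2) THEN ready(item2)]; (6) [IF penguin(item2) and cold(item2) THEN active(item2)]. New: p68(item2), ready(item2), active(item2).
Round 4: (2) [IF ready(item2) and bird(item2) THEN hot(item2)]. New: hot(item2).
Round 5: (14) [IF hot(item2) and large(item2) and mammal(item2) THEN swims(item2)]. New: swims(item2).
Round 6: (4) [IF swims(item2) and green(item2) THEN metal(item2)]. New: metal(item2).
Closure: {active(item2), approved(item2), bird(item2), blue(item2), closed(item2), cold(item2), flies(item2), green(item2), has_feathers(item2), hot(item2), large(item2), mammal(item2), metal(item2), open(item2), p68(item2), penguin(item2), ready(item2), red(item2), signed(item2), stale(item2), swims(item2), valid(item2), visible(item2), wooden(item2)} — 24 facts.

24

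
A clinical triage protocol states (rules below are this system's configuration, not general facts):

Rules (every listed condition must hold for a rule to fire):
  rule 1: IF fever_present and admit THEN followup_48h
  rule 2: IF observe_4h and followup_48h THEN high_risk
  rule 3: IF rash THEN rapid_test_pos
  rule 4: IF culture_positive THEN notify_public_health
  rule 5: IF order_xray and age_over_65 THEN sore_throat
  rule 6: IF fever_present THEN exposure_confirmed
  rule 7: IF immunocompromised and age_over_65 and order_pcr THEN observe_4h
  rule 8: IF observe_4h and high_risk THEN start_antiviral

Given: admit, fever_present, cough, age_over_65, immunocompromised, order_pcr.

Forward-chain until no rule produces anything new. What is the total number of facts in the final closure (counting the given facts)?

Round 1 fires rule 1, rule 6, rule 7, giving followup_48h, exposure_confirmed, observe_4h.
Round 2 fires rule 2, giving high_risk.
Round 3 fires rule 8, giving start_antiviral.
Closure: {admit, age_over_65, cough, exposure_confirmed, fever_present, followup_48h, high_risk, immunocompromised, observe_4h, order_pcr, start_antiviral} — 11 facts.

11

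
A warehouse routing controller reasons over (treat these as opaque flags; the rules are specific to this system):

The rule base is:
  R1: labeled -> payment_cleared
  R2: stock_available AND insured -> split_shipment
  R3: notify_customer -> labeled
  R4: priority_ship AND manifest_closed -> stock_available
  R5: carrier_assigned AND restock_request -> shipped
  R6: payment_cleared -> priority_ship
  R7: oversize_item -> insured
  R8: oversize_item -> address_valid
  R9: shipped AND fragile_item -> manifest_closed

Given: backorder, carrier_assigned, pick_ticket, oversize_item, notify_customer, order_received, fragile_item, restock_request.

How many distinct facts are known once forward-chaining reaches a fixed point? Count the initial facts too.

Round 1 fires R3, R5, R7, R8, giving labeled, shipped, insured, address_valid.
Round 2 fires R1, R9, giving payment_cleared, manifest_closed.
Round 3 fires R6, giving priority_ship.
Round 4 fires R4, giving stock_available.
Round 5 fires R2, giving split_shipment.
Closure: {address_valid, backorder, carrier_assigned, fragile_item, insured, labeled, manifest_closed, notify_customer, order_received, oversize_item, payment_cleared, pick_ticket, priority_ship, restock_request, shipped, split_shipment, stock_available} — 17 facts.

17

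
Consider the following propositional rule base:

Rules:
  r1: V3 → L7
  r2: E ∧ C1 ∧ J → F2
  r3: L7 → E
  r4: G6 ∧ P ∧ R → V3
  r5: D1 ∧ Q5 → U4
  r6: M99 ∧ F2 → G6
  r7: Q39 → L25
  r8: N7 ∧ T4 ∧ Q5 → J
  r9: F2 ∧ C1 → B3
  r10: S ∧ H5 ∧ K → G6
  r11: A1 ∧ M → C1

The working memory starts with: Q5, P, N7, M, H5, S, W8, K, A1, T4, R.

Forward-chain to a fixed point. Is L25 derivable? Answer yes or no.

no

Round 1 fires r8, r10, r11, giving J, G6, C1.
Round 2 fires r4, giving V3.
Round 3 fires r1, giving L7.
Round 4 fires r3, giving E.
Round 5 fires r2, giving F2.
Round 6 fires r9, giving B3.
Fixed point reached. L25 is concluded only by r7; r7 needs Q39 (never derived).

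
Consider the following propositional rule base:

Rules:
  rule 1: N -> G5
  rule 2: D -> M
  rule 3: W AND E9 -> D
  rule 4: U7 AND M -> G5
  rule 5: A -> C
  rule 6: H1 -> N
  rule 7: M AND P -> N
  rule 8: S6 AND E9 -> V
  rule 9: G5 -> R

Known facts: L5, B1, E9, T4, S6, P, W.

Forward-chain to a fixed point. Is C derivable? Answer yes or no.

[1] rule 3 [W AND E9 -> D]; rule 8 [S6 AND E9 -> V]. ⇒ new: D, V.
[2] rule 2 [D -> M]. ⇒ new: M.
[3] rule 7 [M AND P -> N]. ⇒ new: N.
[4] rule 1 [N -> G5]. ⇒ new: G5.
[5] rule 9 [G5 -> R]. ⇒ new: R.
Fixed point reached. C is concluded only by rule 5; rule 5 needs A (never derived).

no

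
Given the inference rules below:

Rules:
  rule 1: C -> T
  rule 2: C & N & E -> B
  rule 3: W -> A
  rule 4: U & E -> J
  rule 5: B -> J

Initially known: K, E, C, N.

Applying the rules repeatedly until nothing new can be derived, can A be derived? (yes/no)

no

Round 1 — rule 1, rule 2, derive T, B.
Round 2 — rule 5, derive J.
Fixed point reached. A is concluded only by rule 3; rule 3 needs W (never derived).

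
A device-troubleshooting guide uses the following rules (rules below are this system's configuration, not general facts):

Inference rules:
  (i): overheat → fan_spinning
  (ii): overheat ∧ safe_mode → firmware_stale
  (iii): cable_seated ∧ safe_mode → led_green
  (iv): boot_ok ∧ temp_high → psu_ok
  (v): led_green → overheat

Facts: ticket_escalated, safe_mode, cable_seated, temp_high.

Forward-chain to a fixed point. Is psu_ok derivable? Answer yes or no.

Round 1 — (iii), derive led_green.
Round 2 — (v), derive overheat.
Round 3 — (i), (ii), derive fan_spinning, firmware_stale.
Fixed point reached. psu_ok is concluded only by (iv); (iv) needs boot_ok (never derived).

no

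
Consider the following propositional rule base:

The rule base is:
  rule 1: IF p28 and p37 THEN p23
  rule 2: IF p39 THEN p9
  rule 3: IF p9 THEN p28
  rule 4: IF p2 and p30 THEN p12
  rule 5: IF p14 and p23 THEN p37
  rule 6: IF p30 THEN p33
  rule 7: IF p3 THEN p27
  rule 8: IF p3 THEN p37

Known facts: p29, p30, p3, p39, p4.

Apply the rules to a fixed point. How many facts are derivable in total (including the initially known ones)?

11

Round 1: rule 2 [IF p39 THEN p9]; rule 6 [IF p30 THEN p33]; rule 7 [IF p3 THEN p27]; rule 8 [IF p3 THEN p37]. Adds p9, p33, p27, p37.
Round 2: rule 3 [IF p9 THEN p28]. Adds p28.
Round 3: rule 1 [IF p28 and p37 THEN p23]. Adds p23.
Closure: {p23, p27, p28, p29, p3, p30, p33, p37, p39, p4, p9} — 11 facts.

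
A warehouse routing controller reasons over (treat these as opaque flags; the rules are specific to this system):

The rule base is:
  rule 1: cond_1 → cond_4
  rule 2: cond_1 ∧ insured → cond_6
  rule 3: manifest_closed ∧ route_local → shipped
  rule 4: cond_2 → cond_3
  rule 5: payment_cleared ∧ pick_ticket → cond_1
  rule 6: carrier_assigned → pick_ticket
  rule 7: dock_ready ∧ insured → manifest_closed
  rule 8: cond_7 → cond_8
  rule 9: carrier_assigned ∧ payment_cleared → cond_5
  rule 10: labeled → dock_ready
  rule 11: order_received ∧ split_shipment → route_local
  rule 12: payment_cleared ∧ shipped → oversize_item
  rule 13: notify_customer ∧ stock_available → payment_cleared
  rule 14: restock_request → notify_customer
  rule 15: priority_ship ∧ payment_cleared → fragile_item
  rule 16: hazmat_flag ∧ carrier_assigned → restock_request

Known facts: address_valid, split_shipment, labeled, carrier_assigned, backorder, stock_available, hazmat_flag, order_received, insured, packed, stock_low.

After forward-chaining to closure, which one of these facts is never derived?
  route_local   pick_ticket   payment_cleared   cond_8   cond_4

cond_8

Round 1: rule 6 [carrier_assigned → pick_ticket]; rule 10 [labeled → dock_ready]; rule 11 [order_received ∧ split_shipment → route_local]; rule 16 [hazmat_flag ∧ carrier_assigned → restock_request]. Adds pick_ticket, dock_ready, route_local, restock_request.
Round 2: rule 7 [dock_ready ∧ insured → manifest_closed]; rule 14 [restock_request → notify_customer]. Adds manifest_closed, notify_customer.
Round 3: rule 3 [manifest_closed ∧ route_local → shipped]; rule 13 [notify_customer ∧ stock_available → payment_cleared]. Adds shipped, payment_cleared.
Round 4: rule 5 [payment_cleared ∧ pick_ticket → cond_1]; rule 9 [carrier_assigned ∧ payment_cleared → cond_5]; rule 12 [payment_cleared ∧ shipped → oversize_item]. Adds cond_1, cond_5, oversize_item.
Round 5: rule 1 [cond_1 → cond_4]; rule 2 [cond_1 ∧ insured → cond_6]. Adds cond_4, cond_6.
Derived: route_local (round 1), cond_4 (round 5), payment_cleared (round 3), pick_ticket (round 1). cond_8 never appears in any round.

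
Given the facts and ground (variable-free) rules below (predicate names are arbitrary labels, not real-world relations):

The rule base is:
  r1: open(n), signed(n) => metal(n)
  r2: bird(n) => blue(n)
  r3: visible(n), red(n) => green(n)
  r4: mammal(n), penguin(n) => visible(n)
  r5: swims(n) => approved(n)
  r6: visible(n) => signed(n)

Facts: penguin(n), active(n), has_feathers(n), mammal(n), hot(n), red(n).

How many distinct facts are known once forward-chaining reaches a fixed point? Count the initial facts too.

Round 1: r4 [mammal(n), penguin(n) => visible(n)]. New: visible(n).
Round 2: r3 [visible(n), red(n) => green(n)]; r6 [visible(n) => signed(n)]. New: green(n), signed(n).
Closure: {active(n), green(n), has_feathers(n), hot(n), mammal(n), penguin(n), red(n), signed(n), visible(n)} — 9 facts.

9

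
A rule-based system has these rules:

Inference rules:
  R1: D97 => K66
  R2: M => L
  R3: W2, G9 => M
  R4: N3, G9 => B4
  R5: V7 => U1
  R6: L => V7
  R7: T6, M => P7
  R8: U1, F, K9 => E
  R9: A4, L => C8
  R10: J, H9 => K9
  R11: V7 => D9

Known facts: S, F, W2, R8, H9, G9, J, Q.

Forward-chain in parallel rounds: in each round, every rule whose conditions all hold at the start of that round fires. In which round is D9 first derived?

4

[1] R3 [W2, G9 => M]; R10 [J, H9 => K9]. ⇒ new: M, K9.
[2] R2 [M => L]. ⇒ new: L.
[3] R6 [L => V7]. ⇒ new: V7.
[4] R5 [V7 => U1]; R11 [V7 => D9]. ⇒ new: U1, D9.
D9 first appears in round 4.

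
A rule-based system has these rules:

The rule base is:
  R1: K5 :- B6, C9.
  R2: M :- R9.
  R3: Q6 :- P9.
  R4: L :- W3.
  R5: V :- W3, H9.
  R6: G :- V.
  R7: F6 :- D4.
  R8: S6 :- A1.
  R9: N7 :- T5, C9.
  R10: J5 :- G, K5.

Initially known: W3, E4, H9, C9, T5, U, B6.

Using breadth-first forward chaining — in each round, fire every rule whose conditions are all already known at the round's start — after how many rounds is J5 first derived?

Round 1 — R1, R4, R5, R9, derive K5, L, V, N7.
Round 2 — R6, derive G.
Round 3 — R10, derive J5.
J5 first appears in round 3.

3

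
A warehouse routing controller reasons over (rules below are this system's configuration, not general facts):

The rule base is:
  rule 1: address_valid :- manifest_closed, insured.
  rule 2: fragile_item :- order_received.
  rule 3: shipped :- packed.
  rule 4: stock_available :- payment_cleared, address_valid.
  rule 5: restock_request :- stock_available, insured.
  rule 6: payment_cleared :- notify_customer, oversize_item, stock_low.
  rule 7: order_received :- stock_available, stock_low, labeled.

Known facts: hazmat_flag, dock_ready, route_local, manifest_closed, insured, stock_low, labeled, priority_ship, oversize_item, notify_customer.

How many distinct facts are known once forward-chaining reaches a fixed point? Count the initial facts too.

16

Round 1 fires rule 1, rule 6, giving address_valid, payment_cleared.
Round 2 fires rule 4, giving stock_available.
Round 3 fires rule 5, rule 7, giving restock_request, order_received.
Round 4 fires rule 2, giving fragile_item.
Closure: {address_valid, dock_ready, fragile_item, hazmat_flag, insured, labeled, manifest_closed, notify_customer, order_received, oversize_item, payment_cleared, priority_ship, restock_request, route_local, stock_available, stock_low} — 16 facts.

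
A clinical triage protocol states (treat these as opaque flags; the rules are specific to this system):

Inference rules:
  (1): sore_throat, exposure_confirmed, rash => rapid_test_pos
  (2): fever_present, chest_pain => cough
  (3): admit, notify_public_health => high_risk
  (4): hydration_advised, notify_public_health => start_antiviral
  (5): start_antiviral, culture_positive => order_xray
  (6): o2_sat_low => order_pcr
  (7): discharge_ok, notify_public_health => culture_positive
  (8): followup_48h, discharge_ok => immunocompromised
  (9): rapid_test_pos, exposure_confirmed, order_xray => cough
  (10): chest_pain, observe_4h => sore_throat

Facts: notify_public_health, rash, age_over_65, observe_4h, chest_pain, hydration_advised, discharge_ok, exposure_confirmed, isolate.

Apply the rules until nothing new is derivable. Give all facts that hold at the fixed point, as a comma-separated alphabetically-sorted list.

age_over_65, chest_pain, cough, culture_positive, discharge_ok, exposure_confirmed, hydration_advised, isolate, notify_public_health, observe_4h, order_xray, rapid_test_pos, rash, sore_throat, start_antiviral

Round 1 fires (4), (7), (10), giving start_antiviral, culture_positive, sore_throat.
Round 2 fires (1), (5), giving rapid_test_pos, order_xray.
Round 3 fires (9), giving cough.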